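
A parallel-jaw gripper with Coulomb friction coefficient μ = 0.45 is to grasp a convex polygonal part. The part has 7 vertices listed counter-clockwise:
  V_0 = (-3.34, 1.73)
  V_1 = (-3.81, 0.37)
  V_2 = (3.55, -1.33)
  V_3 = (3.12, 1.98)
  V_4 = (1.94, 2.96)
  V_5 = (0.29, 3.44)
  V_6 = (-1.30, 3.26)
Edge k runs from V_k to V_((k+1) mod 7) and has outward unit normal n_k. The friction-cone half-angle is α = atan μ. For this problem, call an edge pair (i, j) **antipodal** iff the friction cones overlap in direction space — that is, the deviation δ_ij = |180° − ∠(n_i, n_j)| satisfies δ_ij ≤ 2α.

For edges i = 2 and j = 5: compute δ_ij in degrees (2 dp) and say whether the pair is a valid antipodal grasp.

α = atan 0.45 = 24.23°;  2α = 48.46°
edge 2: e_2 = (-0.43, +3.31);  n_2 = (+0.9917, +0.1288)
edge 5: e_5 = (-1.59, -0.18);  n_5 = (-0.1125, +0.9937)
∠(n_2, n_5) = 89.06°
δ = |180° − 89.06°| = 90.94°
90.94° > 2α = 48.46°  →  invalid

δ = 90.94°, invalid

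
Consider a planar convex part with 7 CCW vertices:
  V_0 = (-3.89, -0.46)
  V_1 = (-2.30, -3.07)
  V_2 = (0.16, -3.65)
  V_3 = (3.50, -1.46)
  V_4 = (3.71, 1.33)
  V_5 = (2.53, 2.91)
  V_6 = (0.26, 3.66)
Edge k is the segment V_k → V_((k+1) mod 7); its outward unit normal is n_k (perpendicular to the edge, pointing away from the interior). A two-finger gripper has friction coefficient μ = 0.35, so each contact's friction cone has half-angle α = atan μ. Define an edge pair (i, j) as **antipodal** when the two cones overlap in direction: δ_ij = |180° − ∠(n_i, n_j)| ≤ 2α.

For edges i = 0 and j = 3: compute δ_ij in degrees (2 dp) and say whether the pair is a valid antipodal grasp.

δ = 35.65°, valid

α = atan 0.35 = 19.29°;  2α = 38.58°
edge 0: e_0 = (+1.59, -2.61);  n_0 = (-0.8540, -0.5203)
edge 3: e_3 = (+0.21, +2.79);  n_3 = (+0.9972, -0.0751)
∠(n_0, n_3) = 144.35°
δ = |180° − 144.35°| = 35.65°
35.65° ≤ 2α = 38.58°  →  valid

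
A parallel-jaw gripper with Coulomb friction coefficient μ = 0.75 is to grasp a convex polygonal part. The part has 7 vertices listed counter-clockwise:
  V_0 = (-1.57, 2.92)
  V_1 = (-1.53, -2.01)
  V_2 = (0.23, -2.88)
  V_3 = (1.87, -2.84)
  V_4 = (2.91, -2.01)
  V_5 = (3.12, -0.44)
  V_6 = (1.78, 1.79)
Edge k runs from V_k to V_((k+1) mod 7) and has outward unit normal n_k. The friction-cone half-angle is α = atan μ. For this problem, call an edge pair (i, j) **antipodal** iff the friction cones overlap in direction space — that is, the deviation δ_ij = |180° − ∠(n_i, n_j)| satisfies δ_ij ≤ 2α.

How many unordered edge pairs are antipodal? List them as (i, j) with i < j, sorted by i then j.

α = atan 0.75 = 36.87°;  2α = 73.74°
n_0 = (-1.0000, -0.0081)
n_1 = (-0.4431, -0.8965)
n_2 = (+0.0244, -0.9997)
n_3 = (+0.6238, -0.7816)
n_4 = (+0.9912, -0.1326)
n_5 = (+0.8572, +0.5151)
n_6 = (+0.3196, +0.9475)
  (0,1): δ = 116.77°  ·
  (0,2): δ = 89.07°  ·
  (0,3): δ = 51.87°  ✓
  (0,4): δ = 8.08°  ✓
  (0,5): δ = 30.54°  ✓
  (0,6): δ = 70.90°  ✓
  (1,2): δ = 152.30°  ·
  (1,3): δ = 115.10°  ·
  (1,4): δ = 71.31°  ✓
  (1,5): δ = 32.69°  ✓
  (1,6): δ = 7.66°  ✓
  (2,3): δ = 142.80°  ·
  (2,4): δ = 99.02°  ·
  (2,5): δ = 60.40°  ✓
  (2,6): δ = 20.04°  ✓
  (3,4): δ = 136.21°  ·
  (3,5): δ = 97.59°  ·
  (3,6): δ = 57.23°  ✓
  (4,5): δ = 141.38°  ·
  (4,6): δ = 101.02°  ·
  (5,6): δ = 139.64°  ·
antipodal pairs: 10

count = 10; pairs: (0,3), (0,4), (0,5), (0,6), (1,4), (1,5), (1,6), (2,5), (2,6), (3,6)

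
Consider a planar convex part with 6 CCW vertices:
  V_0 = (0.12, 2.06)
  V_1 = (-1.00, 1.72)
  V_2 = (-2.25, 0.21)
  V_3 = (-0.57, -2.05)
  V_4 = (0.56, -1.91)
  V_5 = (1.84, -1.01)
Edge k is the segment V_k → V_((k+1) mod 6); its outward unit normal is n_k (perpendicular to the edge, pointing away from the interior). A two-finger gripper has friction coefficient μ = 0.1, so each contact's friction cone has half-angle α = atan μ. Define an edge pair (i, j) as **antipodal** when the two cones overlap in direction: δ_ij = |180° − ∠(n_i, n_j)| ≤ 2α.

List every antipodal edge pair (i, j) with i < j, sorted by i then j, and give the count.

α = atan 0.1 = 5.71°;  2α = 11.42°
n_0 = (-0.2905, +0.9569)
n_1 = (-0.7703, +0.6377)
n_2 = (-0.8025, -0.5966)
n_3 = (+0.1230, -0.9924)
n_4 = (+0.5752, -0.8180)
n_5 = (+0.8724, +0.4888)
  (0,1): δ = 146.51°  ·
  (0,2): δ = 70.26°  ·
  (0,3): δ = 9.82°  ✓
  (0,4): δ = 18.23°  ·
  (0,5): δ = 102.37°  ·
  (1,2): δ = 103.76°  ·
  (1,3): δ = 43.32°  ·
  (1,4): δ = 15.27°  ·
  (1,5): δ = 68.88°  ·
  (2,3): δ = 119.56°  ·
  (2,4): δ = 91.51°  ·
  (2,5): δ = 7.37°  ✓
  (3,4): δ = 151.95°  ·
  (3,5): δ = 67.80°  ·
  (4,5): δ = 95.85°  ·
antipodal pairs: 2

count = 2; pairs: (0,3), (2,5)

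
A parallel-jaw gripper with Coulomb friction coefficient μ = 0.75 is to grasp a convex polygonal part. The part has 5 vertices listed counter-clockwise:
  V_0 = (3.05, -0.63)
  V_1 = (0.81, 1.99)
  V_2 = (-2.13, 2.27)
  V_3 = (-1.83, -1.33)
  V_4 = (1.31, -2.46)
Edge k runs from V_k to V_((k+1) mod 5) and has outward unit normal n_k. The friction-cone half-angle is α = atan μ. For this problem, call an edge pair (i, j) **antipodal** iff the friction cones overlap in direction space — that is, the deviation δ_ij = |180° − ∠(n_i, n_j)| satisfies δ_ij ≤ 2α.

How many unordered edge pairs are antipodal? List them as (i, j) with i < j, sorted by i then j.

α = atan 0.75 = 36.87°;  2α = 73.74°
n_0 = (+0.7601, +0.6498)
n_1 = (+0.0948, +0.9955)
n_2 = (-0.9965, -0.0830)
n_3 = (-0.3386, -0.9409)
n_4 = (+0.7247, -0.6891)
  (0,1): δ = 135.97°  ·
  (0,2): δ = 35.77°  ✓
  (0,3): δ = 29.68°  ✓
  (0,4): δ = 95.91°  ·
  (1,2): δ = 79.80°  ·
  (1,3): δ = 14.35°  ✓
  (1,4): δ = 51.88°  ✓
  (2,3): δ = 114.56°  ·
  (2,4): δ = 48.32°  ✓
  (3,4): δ = 113.76°  ·
antipodal pairs: 5

count = 5; pairs: (0,2), (0,3), (1,3), (1,4), (2,4)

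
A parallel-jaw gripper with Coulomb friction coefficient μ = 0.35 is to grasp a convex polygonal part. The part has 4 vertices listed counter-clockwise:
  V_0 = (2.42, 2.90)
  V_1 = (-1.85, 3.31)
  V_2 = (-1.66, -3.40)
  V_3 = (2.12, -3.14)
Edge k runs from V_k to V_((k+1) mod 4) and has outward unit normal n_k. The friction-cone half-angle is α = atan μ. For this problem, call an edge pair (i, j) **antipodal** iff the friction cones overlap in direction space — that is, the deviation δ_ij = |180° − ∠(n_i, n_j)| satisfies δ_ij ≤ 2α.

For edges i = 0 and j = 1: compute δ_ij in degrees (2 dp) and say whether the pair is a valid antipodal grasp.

α = atan 0.35 = 19.29°;  2α = 38.58°
edge 0: e_0 = (-4.27, +0.41);  n_0 = (+0.0956, +0.9954)
edge 1: e_1 = (+0.19, -6.71);  n_1 = (-0.9996, -0.0283)
∠(n_0, n_1) = 97.11°
δ = |180° − 97.11°| = 82.89°
82.89° > 2α = 38.58°  →  invalid

δ = 82.89°, invalid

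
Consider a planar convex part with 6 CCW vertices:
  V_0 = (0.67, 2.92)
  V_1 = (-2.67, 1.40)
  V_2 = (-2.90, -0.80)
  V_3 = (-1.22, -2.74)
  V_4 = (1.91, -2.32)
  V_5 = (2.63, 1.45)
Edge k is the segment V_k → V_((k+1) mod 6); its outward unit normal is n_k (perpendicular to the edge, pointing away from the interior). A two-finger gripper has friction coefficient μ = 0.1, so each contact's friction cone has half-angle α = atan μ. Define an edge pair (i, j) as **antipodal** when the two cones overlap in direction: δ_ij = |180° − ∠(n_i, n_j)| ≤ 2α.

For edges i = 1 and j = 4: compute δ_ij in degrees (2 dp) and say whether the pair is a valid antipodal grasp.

δ = 4.84°, valid

α = atan 0.1 = 5.71°;  2α = 11.42°
edge 1: e_1 = (-0.23, -2.20);  n_1 = (-0.9946, +0.1040)
edge 4: e_4 = (+0.72, +3.77);  n_4 = (+0.9822, -0.1876)
∠(n_1, n_4) = 175.16°
δ = |180° − 175.16°| = 4.84°
4.84° ≤ 2α = 11.42°  →  valid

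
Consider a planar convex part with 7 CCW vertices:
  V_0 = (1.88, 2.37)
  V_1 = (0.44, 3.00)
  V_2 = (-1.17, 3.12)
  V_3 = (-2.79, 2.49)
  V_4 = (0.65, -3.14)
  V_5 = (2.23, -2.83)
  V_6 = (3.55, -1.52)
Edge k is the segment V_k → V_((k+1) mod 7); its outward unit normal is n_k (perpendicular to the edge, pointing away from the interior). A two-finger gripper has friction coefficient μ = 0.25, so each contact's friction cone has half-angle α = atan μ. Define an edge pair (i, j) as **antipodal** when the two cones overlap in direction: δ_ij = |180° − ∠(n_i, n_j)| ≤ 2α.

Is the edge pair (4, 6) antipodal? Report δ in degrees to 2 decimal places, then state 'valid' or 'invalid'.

α = atan 0.25 = 14.04°;  2α = 28.07°
edge 4: e_4 = (+1.58, +0.31);  n_4 = (+0.1925, -0.9813)
edge 6: e_6 = (-1.67, +3.89);  n_6 = (+0.9189, +0.3945)
∠(n_4, n_6) = 102.13°
δ = |180° − 102.13°| = 77.87°
77.87° > 2α = 28.07°  →  invalid

δ = 77.87°, invalid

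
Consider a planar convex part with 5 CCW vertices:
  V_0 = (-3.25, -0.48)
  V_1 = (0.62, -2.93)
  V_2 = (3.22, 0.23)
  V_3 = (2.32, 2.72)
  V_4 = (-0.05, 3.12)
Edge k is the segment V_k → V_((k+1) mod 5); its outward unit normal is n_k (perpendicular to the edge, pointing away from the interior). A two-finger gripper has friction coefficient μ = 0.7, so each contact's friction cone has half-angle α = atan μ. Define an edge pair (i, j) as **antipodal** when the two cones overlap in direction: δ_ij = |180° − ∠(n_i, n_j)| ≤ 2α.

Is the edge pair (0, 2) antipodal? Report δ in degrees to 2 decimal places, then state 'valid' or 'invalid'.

α = atan 0.7 = 34.99°;  2α = 69.98°
edge 0: e_0 = (+3.87, -2.45);  n_0 = (-0.5349, -0.8449)
edge 2: e_2 = (-0.90, +2.49);  n_2 = (+0.9405, +0.3399)
∠(n_0, n_2) = 142.21°
δ = |180° − 142.21°| = 37.79°
37.79° ≤ 2α = 69.98°  →  valid

δ = 37.79°, valid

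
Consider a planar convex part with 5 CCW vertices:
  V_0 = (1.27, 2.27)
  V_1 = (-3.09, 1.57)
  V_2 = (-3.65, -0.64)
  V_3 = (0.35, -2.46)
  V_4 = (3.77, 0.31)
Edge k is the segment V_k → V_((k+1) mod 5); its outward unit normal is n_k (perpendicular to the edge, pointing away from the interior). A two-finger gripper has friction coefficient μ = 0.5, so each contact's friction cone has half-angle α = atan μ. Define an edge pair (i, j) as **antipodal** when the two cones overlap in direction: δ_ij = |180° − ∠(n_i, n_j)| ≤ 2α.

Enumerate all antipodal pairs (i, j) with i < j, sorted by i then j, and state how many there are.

α = atan 0.5 = 26.57°;  2α = 53.13°
n_0 = (-0.1585, +0.9874)
n_1 = (-0.9694, +0.2456)
n_2 = (-0.4141, -0.9102)
n_3 = (+0.6294, -0.7771)
n_4 = (+0.6170, +0.7870)
  (0,1): δ = 113.34°  ·
  (0,2): δ = 33.59°  ✓
  (0,3): δ = 29.88°  ✓
  (0,4): δ = 132.78°  ·
  (1,2): δ = 100.25°  ·
  (1,3): δ = 36.78°  ✓
  (1,4): δ = 66.12°  ·
  (2,3): δ = 116.53°  ·
  (2,4): δ = 13.63°  ✓
  (3,4): δ = 77.10°  ·
antipodal pairs: 4

count = 4; pairs: (0,2), (0,3), (1,3), (2,4)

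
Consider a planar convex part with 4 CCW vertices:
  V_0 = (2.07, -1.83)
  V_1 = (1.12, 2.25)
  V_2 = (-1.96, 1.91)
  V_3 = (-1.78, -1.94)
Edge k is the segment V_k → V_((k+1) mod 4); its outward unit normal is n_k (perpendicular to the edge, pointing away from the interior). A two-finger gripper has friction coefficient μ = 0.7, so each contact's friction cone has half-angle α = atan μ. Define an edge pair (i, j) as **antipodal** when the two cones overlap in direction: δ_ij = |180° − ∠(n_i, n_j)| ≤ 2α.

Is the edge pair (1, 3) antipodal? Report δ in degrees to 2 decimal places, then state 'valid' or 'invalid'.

α = atan 0.7 = 34.99°;  2α = 69.98°
edge 1: e_1 = (-3.08, -0.34);  n_1 = (-0.1097, +0.9940)
edge 3: e_3 = (+3.85, +0.11);  n_3 = (+0.0286, -0.9996)
∠(n_1, n_3) = 175.34°
δ = |180° − 175.34°| = 4.66°
4.66° ≤ 2α = 69.98°  →  valid

δ = 4.66°, valid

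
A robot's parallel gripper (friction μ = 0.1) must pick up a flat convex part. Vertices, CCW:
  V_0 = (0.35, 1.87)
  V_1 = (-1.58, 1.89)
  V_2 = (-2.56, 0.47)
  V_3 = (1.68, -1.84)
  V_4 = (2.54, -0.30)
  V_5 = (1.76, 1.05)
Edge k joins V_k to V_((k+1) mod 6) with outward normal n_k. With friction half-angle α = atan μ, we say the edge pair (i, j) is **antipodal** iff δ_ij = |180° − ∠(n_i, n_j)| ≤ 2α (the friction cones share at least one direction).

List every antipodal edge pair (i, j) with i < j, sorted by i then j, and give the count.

α = atan 0.1 = 5.71°;  2α = 11.42°
n_0 = (+0.0104, +0.9999)
n_1 = (-0.8230, +0.5680)
n_2 = (-0.4784, -0.8781)
n_3 = (+0.8731, -0.4876)
n_4 = (+0.8659, +0.5003)
n_5 = (+0.5027, +0.8644)
  (0,1): δ = 124.02°  ·
  (0,2): δ = 27.99°  ·
  (0,3): δ = 61.41°  ·
  (0,4): δ = 120.61°  ·
  (0,5): δ = 150.41°  ·
  (1,2): δ = 83.97°  ·
  (1,3): δ = 5.43°  ✓
  (1,4): δ = 64.63°  ·
  (1,5): δ = 94.43°  ·
  (2,3): δ = 90.60°  ·
  (2,4): δ = 31.40°  ·
  (2,5): δ = 1.60°  ✓
  (3,4): δ = 120.80°  ·
  (3,5): δ = 91.00°  ·
  (4,5): δ = 150.20°  ·
antipodal pairs: 2

count = 2; pairs: (1,3), (2,5)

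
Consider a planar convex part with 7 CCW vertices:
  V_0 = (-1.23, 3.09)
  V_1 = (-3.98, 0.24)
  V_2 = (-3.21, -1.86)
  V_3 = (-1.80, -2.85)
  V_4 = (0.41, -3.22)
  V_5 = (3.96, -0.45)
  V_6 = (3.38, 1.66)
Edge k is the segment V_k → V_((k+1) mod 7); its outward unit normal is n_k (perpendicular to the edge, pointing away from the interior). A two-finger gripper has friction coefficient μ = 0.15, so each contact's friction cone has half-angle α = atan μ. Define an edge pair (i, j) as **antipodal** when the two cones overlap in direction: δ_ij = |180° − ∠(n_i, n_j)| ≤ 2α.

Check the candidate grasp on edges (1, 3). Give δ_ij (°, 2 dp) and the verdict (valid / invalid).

α = atan 0.15 = 8.53°;  2α = 17.06°
edge 1: e_1 = (+0.77, -2.10);  n_1 = (-0.9389, -0.3443)
edge 3: e_3 = (+2.21, -0.37);  n_3 = (-0.1651, -0.9863)
∠(n_1, n_3) = 60.36°
δ = |180° − 60.36°| = 119.64°
119.64° > 2α = 17.06°  →  invalid

δ = 119.64°, invalid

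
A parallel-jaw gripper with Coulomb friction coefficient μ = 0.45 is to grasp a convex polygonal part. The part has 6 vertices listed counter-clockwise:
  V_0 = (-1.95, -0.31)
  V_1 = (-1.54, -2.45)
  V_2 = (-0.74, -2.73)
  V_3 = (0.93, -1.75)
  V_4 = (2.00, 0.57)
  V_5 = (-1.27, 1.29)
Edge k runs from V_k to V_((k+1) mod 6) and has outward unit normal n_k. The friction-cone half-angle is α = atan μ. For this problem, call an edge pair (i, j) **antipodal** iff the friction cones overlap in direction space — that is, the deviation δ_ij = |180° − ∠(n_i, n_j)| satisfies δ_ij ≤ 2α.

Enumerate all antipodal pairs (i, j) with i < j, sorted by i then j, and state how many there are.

α = atan 0.45 = 24.23°;  2α = 48.46°
n_0 = (-0.9821, -0.1882)
n_1 = (-0.3304, -0.9439)
n_2 = (+0.5061, -0.8625)
n_3 = (+0.9081, -0.4188)
n_4 = (+0.2150, +0.9766)
n_5 = (-0.9203, +0.3911)
  (0,1): δ = 120.14°  ·
  (0,2): δ = 70.44°  ·
  (0,3): δ = 35.61°  ✓
  (0,4): δ = 66.74°  ·
  (0,5): δ = 146.13°  ·
  (1,2): δ = 130.30°  ·
  (1,3): δ = 95.47°  ·
  (1,4): δ = 6.87°  ✓
  (1,5): δ = 86.26°  ·
  (2,3): δ = 145.17°  ·
  (2,4): δ = 42.82°  ✓
  (2,5): δ = 36.57°  ✓
  (3,4): δ = 77.66°  ·
  (3,5): δ = 1.73°  ✓
  (4,5): δ = 100.61°  ·
antipodal pairs: 5

count = 5; pairs: (0,3), (1,4), (2,4), (2,5), (3,5)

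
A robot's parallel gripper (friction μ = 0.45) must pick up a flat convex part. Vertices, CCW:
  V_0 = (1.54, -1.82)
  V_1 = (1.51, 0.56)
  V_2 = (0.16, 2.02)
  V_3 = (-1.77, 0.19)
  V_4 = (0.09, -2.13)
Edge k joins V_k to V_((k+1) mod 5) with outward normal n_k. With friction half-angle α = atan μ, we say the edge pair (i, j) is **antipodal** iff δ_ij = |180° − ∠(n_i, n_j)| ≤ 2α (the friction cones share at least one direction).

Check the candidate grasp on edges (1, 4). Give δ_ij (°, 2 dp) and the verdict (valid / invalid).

δ = 59.31°, invalid

α = atan 0.45 = 24.23°;  2α = 48.46°
edge 1: e_1 = (-1.35, +1.46);  n_1 = (+0.7342, +0.6789)
edge 4: e_4 = (+1.45, +0.31);  n_4 = (+0.2091, -0.9779)
∠(n_1, n_4) = 120.69°
δ = |180° − 120.69°| = 59.31°
59.31° > 2α = 48.46°  →  invalid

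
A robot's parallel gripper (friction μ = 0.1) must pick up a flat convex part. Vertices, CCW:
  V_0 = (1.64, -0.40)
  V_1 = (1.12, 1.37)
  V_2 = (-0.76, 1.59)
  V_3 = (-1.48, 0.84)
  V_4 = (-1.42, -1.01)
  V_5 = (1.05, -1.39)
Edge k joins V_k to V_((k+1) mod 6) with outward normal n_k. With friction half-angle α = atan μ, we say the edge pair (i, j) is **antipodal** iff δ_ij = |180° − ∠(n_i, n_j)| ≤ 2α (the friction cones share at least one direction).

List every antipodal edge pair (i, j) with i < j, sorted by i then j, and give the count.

count = 1; pairs: (1,4)

α = atan 0.1 = 5.71°;  2α = 11.42°
n_0 = (+0.9595, +0.2819)
n_1 = (+0.1162, +0.9932)
n_2 = (-0.7214, +0.6925)
n_3 = (-0.9995, -0.0324)
n_4 = (-0.1521, -0.9884)
n_5 = (+0.8590, -0.5119)
  (0,1): δ = 113.05°  ·
  (0,2): δ = 60.20°  ·
  (0,3): δ = 14.51°  ·
  (0,4): δ = 64.88°  ·
  (0,5): δ = 132.83°  ·
  (1,2): δ = 127.16°  ·
  (1,3): δ = 81.47°  ·
  (1,4): δ = 2.07°  ✓
  (1,5): δ = 65.88°  ·
  (2,3): δ = 134.31°  ·
  (2,4): δ = 54.92°  ·
  (2,5): δ = 13.04°  ·
  (3,4): δ = 100.60°  ·
  (3,5): δ = 32.65°  ·
  (4,5): δ = 112.05°  ·
antipodal pairs: 1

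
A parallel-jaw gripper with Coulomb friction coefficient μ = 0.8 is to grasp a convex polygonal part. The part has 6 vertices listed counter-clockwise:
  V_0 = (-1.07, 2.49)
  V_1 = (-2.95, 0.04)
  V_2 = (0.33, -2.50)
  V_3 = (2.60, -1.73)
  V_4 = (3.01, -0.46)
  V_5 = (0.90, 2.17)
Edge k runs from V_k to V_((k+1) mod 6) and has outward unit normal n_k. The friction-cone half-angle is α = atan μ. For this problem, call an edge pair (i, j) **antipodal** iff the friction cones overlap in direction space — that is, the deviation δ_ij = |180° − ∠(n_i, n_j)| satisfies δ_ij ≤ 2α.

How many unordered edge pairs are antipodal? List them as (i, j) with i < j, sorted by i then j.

count = 8; pairs: (0,2), (0,3), (0,4), (1,3), (1,4), (1,5), (2,4), (2,5)

α = atan 0.8 = 38.66°;  2α = 77.32°
n_0 = (-0.7933, +0.6088)
n_1 = (-0.6123, -0.7906)
n_2 = (+0.3212, -0.9470)
n_3 = (+0.9516, -0.3072)
n_4 = (+0.7800, +0.6258)
n_5 = (+0.1603, +0.9871)
  (0,1): δ = 90.25°  ·
  (0,2): δ = 33.76°  ✓
  (0,3): δ = 19.61°  ✓
  (0,4): δ = 76.24°  ✓
  (0,5): δ = 118.27°  ·
  (1,2): δ = 123.51°  ·
  (1,3): δ = 70.14°  ✓
  (1,4): δ = 13.51°  ✓
  (1,5): δ = 28.53°  ✓
  (2,3): δ = 126.63°  ·
  (2,4): δ = 70.00°  ✓
  (2,5): δ = 27.96°  ✓
  (3,4): δ = 123.37°  ·
  (3,5): δ = 81.33°  ·
  (4,5): δ = 137.97°  ·
antipodal pairs: 8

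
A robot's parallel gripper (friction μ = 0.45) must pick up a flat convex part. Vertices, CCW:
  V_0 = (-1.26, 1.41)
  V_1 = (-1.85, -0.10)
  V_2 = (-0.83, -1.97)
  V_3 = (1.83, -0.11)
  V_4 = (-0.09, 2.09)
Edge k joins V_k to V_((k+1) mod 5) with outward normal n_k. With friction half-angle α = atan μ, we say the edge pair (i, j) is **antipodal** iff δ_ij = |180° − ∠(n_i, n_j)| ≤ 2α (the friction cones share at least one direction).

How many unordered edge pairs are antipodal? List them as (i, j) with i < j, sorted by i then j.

count = 3; pairs: (0,2), (1,3), (2,4)

α = atan 0.45 = 24.23°;  2α = 48.46°
n_0 = (-0.9314, +0.3639)
n_1 = (-0.8779, -0.4789)
n_2 = (+0.5730, -0.8195)
n_3 = (+0.7534, +0.6575)
n_4 = (-0.5025, +0.8646)
  (0,1): δ = 130.05°  ·
  (0,2): δ = 33.69°  ✓
  (0,3): δ = 62.45°  ·
  (0,4): δ = 141.51°  ·
  (1,2): δ = 83.65°  ·
  (1,3): δ = 12.50°  ✓
  (1,4): δ = 91.55°  ·
  (2,3): δ = 83.85°  ·
  (2,4): δ = 4.80°  ✓
  (3,4): δ = 100.95°  ·
antipodal pairs: 3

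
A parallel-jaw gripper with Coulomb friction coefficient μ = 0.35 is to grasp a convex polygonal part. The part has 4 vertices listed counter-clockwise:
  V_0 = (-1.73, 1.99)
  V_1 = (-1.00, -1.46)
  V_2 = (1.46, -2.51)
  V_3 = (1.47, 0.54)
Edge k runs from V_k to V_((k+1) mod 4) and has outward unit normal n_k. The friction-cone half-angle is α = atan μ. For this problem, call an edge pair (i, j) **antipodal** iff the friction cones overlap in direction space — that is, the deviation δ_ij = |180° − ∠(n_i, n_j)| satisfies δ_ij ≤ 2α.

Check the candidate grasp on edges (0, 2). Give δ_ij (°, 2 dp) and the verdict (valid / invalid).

α = atan 0.35 = 19.29°;  2α = 38.58°
edge 0: e_0 = (+0.73, -3.45);  n_0 = (-0.9783, -0.2070)
edge 2: e_2 = (+0.01, +3.05);  n_2 = (+1.0000, -0.0033)
∠(n_0, n_2) = 167.86°
δ = |180° − 167.86°| = 12.14°
12.14° ≤ 2α = 38.58°  →  valid

δ = 12.14°, valid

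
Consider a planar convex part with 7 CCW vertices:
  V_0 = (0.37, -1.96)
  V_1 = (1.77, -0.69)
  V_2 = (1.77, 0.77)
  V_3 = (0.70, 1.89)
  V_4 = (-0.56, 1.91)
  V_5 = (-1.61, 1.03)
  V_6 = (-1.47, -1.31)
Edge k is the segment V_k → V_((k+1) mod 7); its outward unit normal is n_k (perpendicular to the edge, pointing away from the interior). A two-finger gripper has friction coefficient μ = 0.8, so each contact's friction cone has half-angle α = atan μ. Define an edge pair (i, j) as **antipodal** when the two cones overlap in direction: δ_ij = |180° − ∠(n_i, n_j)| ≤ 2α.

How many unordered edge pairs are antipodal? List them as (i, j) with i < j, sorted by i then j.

count = 10; pairs: (0,3), (0,4), (0,5), (1,4), (1,5), (1,6), (2,5), (2,6), (3,6), (4,6)

α = atan 0.8 = 38.66°;  2α = 77.32°
n_0 = (+0.6719, -0.7407)
n_1 = (+1.0000, -0.0000)
n_2 = (+0.7231, +0.6908)
n_3 = (+0.0159, +0.9999)
n_4 = (-0.6423, +0.7664)
n_5 = (-0.9982, -0.0597)
n_6 = (-0.3331, -0.9429)
  (0,1): δ = 132.21°  ·
  (0,2): δ = 88.52°  ·
  (0,3): δ = 43.12°  ✓
  (0,4): δ = 2.25°  ✓
  (0,5): δ = 51.21°  ✓
  (0,6): δ = 118.33°  ·
  (1,2): δ = 136.31°  ·
  (1,3): δ = 90.91°  ·
  (1,4): δ = 50.03°  ✓
  (1,5): δ = 3.42°  ✓
  (1,6): δ = 70.54°  ✓
  (2,3): δ = 134.60°  ·
  (2,4): δ = 93.73°  ·
  (2,5): δ = 40.27°  ✓
  (2,6): δ = 26.85°  ✓
  (3,4): δ = 139.12°  ·
  (3,5): δ = 85.67°  ·
  (3,6): δ = 18.55°  ✓
  (4,5): δ = 126.54°  ·
  (4,6): δ = 59.42°  ✓
  (5,6): δ = 112.88°  ·
antipodal pairs: 10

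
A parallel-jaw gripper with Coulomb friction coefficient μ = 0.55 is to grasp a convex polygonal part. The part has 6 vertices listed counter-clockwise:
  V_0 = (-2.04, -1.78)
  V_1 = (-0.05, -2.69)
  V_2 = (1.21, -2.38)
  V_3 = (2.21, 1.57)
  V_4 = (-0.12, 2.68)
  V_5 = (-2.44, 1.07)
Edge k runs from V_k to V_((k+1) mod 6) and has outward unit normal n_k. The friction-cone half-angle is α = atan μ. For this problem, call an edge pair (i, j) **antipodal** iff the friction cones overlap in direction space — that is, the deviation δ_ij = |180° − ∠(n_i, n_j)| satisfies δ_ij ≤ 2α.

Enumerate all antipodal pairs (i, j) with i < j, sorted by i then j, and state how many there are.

count = 6; pairs: (0,3), (1,3), (1,4), (2,4), (2,5), (3,5)

α = atan 0.55 = 28.81°;  2α = 57.62°
n_0 = (-0.4159, -0.9094)
n_1 = (+0.2389, -0.9710)
n_2 = (+0.9694, -0.2454)
n_3 = (+0.4301, +0.9028)
n_4 = (-0.5701, +0.8216)
n_5 = (-0.9903, -0.1390)
  (0,1): δ = 141.60°  ·
  (0,2): δ = 79.63°  ·
  (0,3): δ = 0.90°  ✓
  (0,4): δ = 59.33°  ·
  (0,5): δ = 122.56°  ·
  (1,2): δ = 118.03°  ·
  (1,3): δ = 39.29°  ✓
  (1,4): δ = 20.94°  ✓
  (1,5): δ = 84.17°  ·
  (2,3): δ = 101.27°  ·
  (2,4): δ = 41.03°  ✓
  (2,5): δ = 22.20°  ✓
  (3,4): δ = 119.77°  ·
  (3,5): δ = 56.54°  ✓
  (4,5): δ = 116.77°  ·
antipodal pairs: 6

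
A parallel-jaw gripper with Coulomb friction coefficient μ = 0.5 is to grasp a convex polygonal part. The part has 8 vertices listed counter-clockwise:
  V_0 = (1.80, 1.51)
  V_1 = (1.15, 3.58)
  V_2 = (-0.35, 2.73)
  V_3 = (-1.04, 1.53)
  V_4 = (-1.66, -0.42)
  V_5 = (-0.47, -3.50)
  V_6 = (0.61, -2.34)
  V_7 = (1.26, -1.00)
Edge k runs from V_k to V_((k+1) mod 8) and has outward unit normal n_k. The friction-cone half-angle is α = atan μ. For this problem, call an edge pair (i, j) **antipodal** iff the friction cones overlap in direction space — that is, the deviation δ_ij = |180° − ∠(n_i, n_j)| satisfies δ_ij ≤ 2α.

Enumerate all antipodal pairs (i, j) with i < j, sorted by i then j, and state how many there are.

α = atan 0.5 = 26.57°;  2α = 53.13°
n_0 = (+0.9541, +0.2996)
n_1 = (-0.4930, +0.8700)
n_2 = (-0.8669, +0.4985)
n_3 = (-0.9530, +0.3030)
n_4 = (-0.9328, -0.3604)
n_5 = (+0.7319, -0.6814)
n_6 = (+0.8997, -0.4364)
n_7 = (+0.9776, -0.2103)
  (0,1): δ = 77.89°  ·
  (0,2): δ = 47.33°  ✓
  (0,3): δ = 35.07°  ✓
  (0,4): δ = 3.69°  ✓
  (0,5): δ = 119.61°  ·
  (0,6): δ = 136.69°  ·
  (0,7): δ = 150.43°  ·
  (1,2): δ = 149.44°  ·
  (1,3): δ = 137.18°  ·
  (1,4): δ = 98.41°  ·
  (1,5): δ = 17.51°  ✓
  (1,6): δ = 34.58°  ✓
  (1,7): δ = 48.32°  ✓
  (2,3): δ = 167.74°  ·
  (2,4): δ = 128.98°  ·
  (2,5): δ = 13.06°  ✓
  (2,6): δ = 4.02°  ✓
  (2,7): δ = 17.76°  ✓
  (3,4): δ = 141.24°  ·
  (3,5): δ = 25.32°  ✓
  (3,6): δ = 8.24°  ✓
  (3,7): δ = 5.50°  ✓
  (4,5): δ = 64.08°  ·
  (4,6): δ = 47.00°  ✓
  (4,7): δ = 33.27°  ✓
  (5,6): δ = 162.92°  ·
  (5,7): δ = 149.19°  ·
  (6,7): δ = 166.26°  ·
antipodal pairs: 14

count = 14; pairs: (0,2), (0,3), (0,4), (1,5), (1,6), (1,7), (2,5), (2,6), (2,7), (3,5), (3,6), (3,7), (4,6), (4,7)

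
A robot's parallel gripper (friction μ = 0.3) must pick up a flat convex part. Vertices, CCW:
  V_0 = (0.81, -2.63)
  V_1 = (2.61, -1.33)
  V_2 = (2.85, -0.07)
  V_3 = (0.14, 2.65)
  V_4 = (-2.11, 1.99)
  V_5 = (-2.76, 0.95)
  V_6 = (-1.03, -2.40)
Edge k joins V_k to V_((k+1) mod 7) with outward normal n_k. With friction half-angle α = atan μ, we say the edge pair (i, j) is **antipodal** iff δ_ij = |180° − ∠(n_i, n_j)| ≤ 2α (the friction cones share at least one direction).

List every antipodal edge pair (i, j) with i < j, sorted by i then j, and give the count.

α = atan 0.3 = 16.70°;  2α = 33.40°
n_0 = (+0.5855, -0.8107)
n_1 = (+0.9823, -0.1871)
n_2 = (+0.7084, +0.7058)
n_3 = (-0.2815, +0.9596)
n_4 = (-0.8480, +0.5300)
n_5 = (-0.8885, -0.4588)
n_6 = (-0.1240, -0.9923)
  (0,1): δ = 136.62°  ·
  (0,2): δ = 80.94°  ·
  (0,3): δ = 19.49°  ✓
  (0,4): δ = 22.16°  ✓
  (0,5): δ = 81.47°  ·
  (0,6): δ = 137.04°  ·
  (1,2): δ = 124.32°  ·
  (1,3): δ = 62.87°  ·
  (1,4): δ = 21.22°  ✓
  (1,5): δ = 38.10°  ·
  (1,6): δ = 93.66°  ·
  (2,3): δ = 118.55°  ·
  (2,4): δ = 76.90°  ·
  (2,5): δ = 17.58°  ✓
  (2,6): δ = 37.98°  ·
  (3,4): δ = 138.35°  ·
  (3,5): δ = 79.04°  ·
  (3,6): δ = 23.47°  ✓
  (4,5): δ = 120.68°  ·
  (4,6): δ = 65.12°  ·
  (5,6): δ = 124.44°  ·
antipodal pairs: 5

count = 5; pairs: (0,3), (0,4), (1,4), (2,5), (3,6)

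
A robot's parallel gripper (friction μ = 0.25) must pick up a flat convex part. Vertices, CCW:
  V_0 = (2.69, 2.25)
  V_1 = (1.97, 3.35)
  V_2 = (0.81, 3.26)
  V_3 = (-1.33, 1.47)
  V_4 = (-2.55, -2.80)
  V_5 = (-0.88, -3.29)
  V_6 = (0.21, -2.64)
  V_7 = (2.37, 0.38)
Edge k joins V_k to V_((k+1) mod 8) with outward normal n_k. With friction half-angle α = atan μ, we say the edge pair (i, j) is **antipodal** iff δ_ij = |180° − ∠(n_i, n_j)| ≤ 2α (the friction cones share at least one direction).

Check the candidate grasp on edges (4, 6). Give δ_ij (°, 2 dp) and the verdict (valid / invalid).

α = atan 0.25 = 14.04°;  2α = 28.07°
edge 4: e_4 = (+1.67, -0.49);  n_4 = (-0.2815, -0.9595)
edge 6: e_6 = (+2.16, +3.02);  n_6 = (+0.8134, -0.5817)
∠(n_4, n_6) = 70.78°
δ = |180° − 70.78°| = 109.22°
109.22° > 2α = 28.07°  →  invalid

δ = 109.22°, invalid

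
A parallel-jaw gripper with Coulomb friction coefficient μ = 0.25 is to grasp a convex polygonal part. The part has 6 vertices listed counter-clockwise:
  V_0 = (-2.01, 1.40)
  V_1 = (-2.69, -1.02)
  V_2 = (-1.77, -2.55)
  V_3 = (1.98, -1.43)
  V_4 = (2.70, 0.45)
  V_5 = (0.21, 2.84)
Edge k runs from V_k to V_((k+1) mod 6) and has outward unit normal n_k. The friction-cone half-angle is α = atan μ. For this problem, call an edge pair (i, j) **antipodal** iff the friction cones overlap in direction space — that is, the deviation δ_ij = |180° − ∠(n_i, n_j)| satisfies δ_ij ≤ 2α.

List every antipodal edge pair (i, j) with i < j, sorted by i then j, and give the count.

α = atan 0.25 = 14.04°;  2α = 28.07°
n_0 = (-0.9627, +0.2705)
n_1 = (-0.8570, -0.5153)
n_2 = (+0.2862, -0.9582)
n_3 = (+0.9339, -0.3576)
n_4 = (+0.6925, +0.7214)
n_5 = (-0.5442, +0.8390)
  (0,1): δ = 133.29°  ·
  (0,2): δ = 57.68°  ·
  (0,3): δ = 5.26°  ✓
  (0,4): δ = 61.87°  ·
  (0,5): δ = 138.66°  ·
  (1,2): δ = 104.39°  ·
  (1,3): δ = 51.97°  ·
  (1,4): δ = 15.16°  ✓
  (1,5): δ = 91.95°  ·
  (2,3): δ = 127.58°  ·
  (2,4): δ = 60.46°  ·
  (2,5): δ = 16.34°  ✓
  (3,4): δ = 112.87°  ·
  (3,5): δ = 36.07°  ·
  (4,5): δ = 103.20°  ·
antipodal pairs: 3

count = 3; pairs: (0,3), (1,4), (2,5)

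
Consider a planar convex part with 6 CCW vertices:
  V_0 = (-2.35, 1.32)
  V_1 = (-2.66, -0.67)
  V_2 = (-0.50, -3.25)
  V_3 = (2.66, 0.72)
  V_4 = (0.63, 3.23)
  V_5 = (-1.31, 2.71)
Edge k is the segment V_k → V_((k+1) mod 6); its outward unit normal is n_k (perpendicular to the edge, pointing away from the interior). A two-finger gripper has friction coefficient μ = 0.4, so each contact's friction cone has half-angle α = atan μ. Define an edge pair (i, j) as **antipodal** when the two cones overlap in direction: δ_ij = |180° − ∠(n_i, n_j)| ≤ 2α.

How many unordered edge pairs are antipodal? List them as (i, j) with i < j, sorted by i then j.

α = atan 0.4 = 21.80°;  2α = 43.60°
n_0 = (-0.9881, +0.1539)
n_1 = (-0.7668, -0.6419)
n_2 = (+0.7824, -0.6228)
n_3 = (+0.7775, +0.6288)
n_4 = (-0.2589, +0.9659)
n_5 = (-0.8007, +0.5991)
  (0,1): δ = 131.21°  ·
  (0,2): δ = 29.66°  ✓
  (0,3): δ = 47.82°  ·
  (0,4): δ = 113.86°  ·
  (0,5): δ = 152.05°  ·
  (1,2): δ = 78.46°  ·
  (1,3): δ = 0.97°  ✓
  (1,4): δ = 65.07°  ·
  (1,5): δ = 103.26°  ·
  (2,3): δ = 102.52°  ·
  (2,4): δ = 36.48°  ✓
  (2,5): δ = 1.71°  ✓
  (3,4): δ = 113.96°  ·
  (3,5): δ = 75.77°  ·
  (4,5): δ = 141.81°  ·
antipodal pairs: 4

count = 4; pairs: (0,2), (1,3), (2,4), (2,5)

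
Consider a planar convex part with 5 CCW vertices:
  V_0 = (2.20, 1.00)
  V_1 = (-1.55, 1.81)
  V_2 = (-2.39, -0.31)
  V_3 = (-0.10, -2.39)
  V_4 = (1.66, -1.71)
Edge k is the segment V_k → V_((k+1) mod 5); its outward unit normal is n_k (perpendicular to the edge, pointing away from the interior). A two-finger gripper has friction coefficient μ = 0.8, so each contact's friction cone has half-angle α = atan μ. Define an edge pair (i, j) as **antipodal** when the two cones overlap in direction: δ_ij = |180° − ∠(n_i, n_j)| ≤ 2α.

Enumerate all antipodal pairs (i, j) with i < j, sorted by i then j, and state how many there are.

α = atan 0.8 = 38.66°;  2α = 77.32°
n_0 = (+0.2111, +0.9775)
n_1 = (-0.9297, +0.3684)
n_2 = (-0.6724, -0.7402)
n_3 = (+0.3604, -0.9328)
n_4 = (+0.9807, -0.1954)
  (0,1): δ = 99.43°  ·
  (0,2): δ = 30.06°  ✓
  (0,3): δ = 33.31°  ✓
  (0,4): δ = 90.92°  ·
  (1,2): δ = 110.63°  ·
  (1,3): δ = 47.26°  ✓
  (1,4): δ = 10.35°  ✓
  (2,3): δ = 116.63°  ·
  (2,4): δ = 59.02°  ✓
  (3,4): δ = 122.39°  ·
antipodal pairs: 5

count = 5; pairs: (0,2), (0,3), (1,3), (1,4), (2,4)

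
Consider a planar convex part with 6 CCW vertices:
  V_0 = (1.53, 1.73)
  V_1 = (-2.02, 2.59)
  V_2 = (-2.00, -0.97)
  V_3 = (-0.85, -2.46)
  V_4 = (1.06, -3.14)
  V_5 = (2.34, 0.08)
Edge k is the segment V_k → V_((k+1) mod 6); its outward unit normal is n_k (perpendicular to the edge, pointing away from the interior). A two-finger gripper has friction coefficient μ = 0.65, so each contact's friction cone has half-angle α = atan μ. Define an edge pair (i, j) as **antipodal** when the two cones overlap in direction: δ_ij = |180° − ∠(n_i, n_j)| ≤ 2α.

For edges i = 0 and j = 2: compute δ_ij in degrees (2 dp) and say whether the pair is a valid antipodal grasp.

δ = 38.72°, valid

α = atan 0.65 = 33.02°;  2α = 66.05°
edge 0: e_0 = (-3.55, +0.86);  n_0 = (+0.2354, +0.9719)
edge 2: e_2 = (+1.15, -1.49);  n_2 = (-0.7916, -0.6110)
∠(n_0, n_2) = 141.28°
δ = |180° − 141.28°| = 38.72°
38.72° ≤ 2α = 66.05°  →  valid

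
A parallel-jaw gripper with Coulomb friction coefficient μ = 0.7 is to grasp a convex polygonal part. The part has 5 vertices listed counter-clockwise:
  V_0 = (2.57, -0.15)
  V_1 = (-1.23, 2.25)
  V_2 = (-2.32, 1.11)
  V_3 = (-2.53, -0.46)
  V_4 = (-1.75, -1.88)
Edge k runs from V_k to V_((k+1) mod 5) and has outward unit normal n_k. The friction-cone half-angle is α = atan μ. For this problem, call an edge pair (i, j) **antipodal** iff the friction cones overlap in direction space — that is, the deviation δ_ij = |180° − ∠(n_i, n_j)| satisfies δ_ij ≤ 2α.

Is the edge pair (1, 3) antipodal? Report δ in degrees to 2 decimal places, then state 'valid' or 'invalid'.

α = atan 0.7 = 34.99°;  2α = 69.98°
edge 1: e_1 = (-1.09, -1.14);  n_1 = (-0.7228, +0.6911)
edge 3: e_3 = (+0.78, -1.42);  n_3 = (-0.8765, -0.4814)
∠(n_1, n_3) = 72.50°
δ = |180° − 72.50°| = 107.50°
107.50° > 2α = 69.98°  →  invalid

δ = 107.50°, invalid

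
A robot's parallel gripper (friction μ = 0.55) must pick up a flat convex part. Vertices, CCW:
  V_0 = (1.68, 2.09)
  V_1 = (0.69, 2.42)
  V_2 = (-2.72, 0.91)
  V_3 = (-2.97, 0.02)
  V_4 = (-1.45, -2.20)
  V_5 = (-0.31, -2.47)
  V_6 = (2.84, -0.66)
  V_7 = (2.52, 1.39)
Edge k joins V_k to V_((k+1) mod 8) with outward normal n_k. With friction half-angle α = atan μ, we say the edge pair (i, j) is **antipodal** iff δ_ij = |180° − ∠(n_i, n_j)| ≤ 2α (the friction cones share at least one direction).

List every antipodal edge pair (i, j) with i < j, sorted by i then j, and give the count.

count = 10; pairs: (0,3), (0,4), (0,5), (1,4), (1,5), (2,5), (2,6), (3,6), (3,7), (4,7)

α = atan 0.55 = 28.81°;  2α = 57.62°
n_0 = (+0.3162, +0.9487)
n_1 = (-0.4049, +0.9144)
n_2 = (-0.9627, +0.2704)
n_3 = (-0.8251, -0.5650)
n_4 = (-0.2305, -0.9731)
n_5 = (+0.4982, -0.8671)
n_6 = (+0.9880, +0.1542)
n_7 = (+0.6402, +0.7682)
  (0,1): δ = 137.68°  ·
  (0,2): δ = 87.26°  ·
  (0,3): δ = 37.17°  ✓
  (0,4): δ = 5.11°  ✓
  (0,5): δ = 48.32°  ✓
  (0,6): δ = 117.31°  ·
  (0,7): δ = 158.63°  ·
  (1,2): δ = 129.57°  ·
  (1,3): δ = 79.49°  ·
  (1,4): δ = 37.21°  ✓
  (1,5): δ = 6.00°  ✓
  (1,6): δ = 74.99°  ·
  (1,7): δ = 116.31°  ·
  (2,3): δ = 129.91°  ·
  (2,4): δ = 87.63°  ·
  (2,5): δ = 44.43°  ✓
  (2,6): δ = 24.56°  ✓
  (2,7): δ = 65.88°  ·
  (3,4): δ = 137.72°  ·
  (3,5): δ = 94.52°  ·
  (3,6): δ = 25.53°  ✓
  (3,7): δ = 15.80°  ✓
  (4,5): δ = 136.79°  ·
  (4,6): δ = 67.80°  ·
  (4,7): δ = 26.48°  ✓
  (5,6): δ = 111.01°  ·
  (5,7): δ = 69.69°  ·
  (6,7): δ = 138.68°  ·
antipodal pairs: 10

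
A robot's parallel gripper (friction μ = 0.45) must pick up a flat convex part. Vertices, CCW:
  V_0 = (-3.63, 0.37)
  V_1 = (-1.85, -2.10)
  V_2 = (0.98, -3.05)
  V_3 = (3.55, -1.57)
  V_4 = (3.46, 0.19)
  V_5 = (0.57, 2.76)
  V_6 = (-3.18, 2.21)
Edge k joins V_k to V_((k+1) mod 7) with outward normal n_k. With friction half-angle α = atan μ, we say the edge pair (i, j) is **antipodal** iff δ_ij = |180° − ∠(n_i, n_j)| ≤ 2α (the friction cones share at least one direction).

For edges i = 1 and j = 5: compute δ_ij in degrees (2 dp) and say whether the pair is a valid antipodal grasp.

α = atan 0.45 = 24.23°;  2α = 48.46°
edge 1: e_1 = (+2.83, -0.95);  n_1 = (-0.3182, -0.9480)
edge 5: e_5 = (-3.75, -0.55);  n_5 = (-0.1451, +0.9894)
∠(n_1, n_5) = 153.10°
δ = |180° − 153.10°| = 26.90°
26.90° ≤ 2α = 48.46°  →  valid

δ = 26.90°, valid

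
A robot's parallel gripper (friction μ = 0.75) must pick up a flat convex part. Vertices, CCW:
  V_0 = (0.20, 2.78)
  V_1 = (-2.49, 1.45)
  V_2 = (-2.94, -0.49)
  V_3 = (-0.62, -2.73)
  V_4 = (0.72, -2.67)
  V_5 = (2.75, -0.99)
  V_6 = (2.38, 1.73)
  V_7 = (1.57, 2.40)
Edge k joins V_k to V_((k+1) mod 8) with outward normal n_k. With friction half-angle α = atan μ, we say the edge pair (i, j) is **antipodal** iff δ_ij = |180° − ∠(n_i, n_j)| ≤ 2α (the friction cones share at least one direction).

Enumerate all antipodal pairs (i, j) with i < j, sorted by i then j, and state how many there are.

count = 13; pairs: (0,2), (0,3), (0,4), (0,5), (1,4), (1,5), (1,6), (2,5), (2,6), (2,7), (3,6), (3,7), (4,7)

α = atan 0.75 = 36.87°;  2α = 73.74°
n_0 = (-0.4432, +0.8964)
n_1 = (-0.9741, +0.2260)
n_2 = (-0.6946, -0.7194)
n_3 = (+0.0447, -0.9990)
n_4 = (+0.6376, -0.7704)
n_5 = (+0.9909, +0.1348)
n_6 = (+0.6374, +0.7706)
n_7 = (+0.2673, +0.9636)
  (0,1): δ = 129.37°  ·
  (0,2): δ = 70.30°  ✓
  (0,3): δ = 23.75°  ✓
  (0,4): δ = 13.30°  ✓
  (0,5): δ = 71.44°  ✓
  (0,6): δ = 114.09°  ·
  (0,7): δ = 138.19°  ·
  (1,2): δ = 120.94°  ·
  (1,3): δ = 74.38°  ·
  (1,4): δ = 37.33°  ✓
  (1,5): δ = 20.81°  ✓
  (1,6): δ = 63.46°  ✓
  (1,7): δ = 87.56°  ·
  (2,3): δ = 133.44°  ·
  (2,4): δ = 96.39°  ·
  (2,5): δ = 38.26°  ✓
  (2,6): δ = 4.40°  ✓
  (2,7): δ = 28.49°  ✓
  (3,4): δ = 142.95°  ·
  (3,5): δ = 84.82°  ·
  (3,6): δ = 42.16°  ✓
  (3,7): δ = 18.07°  ✓
  (4,5): δ = 121.86°  ·
  (4,6): δ = 79.21°  ·
  (4,7): δ = 55.11°  ✓
  (5,6): δ = 137.34°  ·
  (5,7): δ = 113.25°  ·
  (6,7): δ = 155.91°  ·
antipodal pairs: 13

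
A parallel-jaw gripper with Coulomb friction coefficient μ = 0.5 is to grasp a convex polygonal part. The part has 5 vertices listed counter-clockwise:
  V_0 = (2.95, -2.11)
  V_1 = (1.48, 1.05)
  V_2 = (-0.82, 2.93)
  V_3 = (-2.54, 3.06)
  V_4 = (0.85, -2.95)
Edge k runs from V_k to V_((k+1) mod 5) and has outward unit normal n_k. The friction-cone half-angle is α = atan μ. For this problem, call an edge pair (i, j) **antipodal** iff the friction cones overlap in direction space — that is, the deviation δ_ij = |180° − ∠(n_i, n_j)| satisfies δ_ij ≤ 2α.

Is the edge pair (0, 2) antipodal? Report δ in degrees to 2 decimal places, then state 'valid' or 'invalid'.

α = atan 0.5 = 26.57°;  2α = 53.13°
edge 0: e_0 = (-1.47, +3.16);  n_0 = (+0.9067, +0.4218)
edge 2: e_2 = (-1.72, +0.13);  n_2 = (+0.0754, +0.9972)
∠(n_0, n_2) = 60.73°
δ = |180° − 60.73°| = 119.27°
119.27° > 2α = 53.13°  →  invalid

δ = 119.27°, invalid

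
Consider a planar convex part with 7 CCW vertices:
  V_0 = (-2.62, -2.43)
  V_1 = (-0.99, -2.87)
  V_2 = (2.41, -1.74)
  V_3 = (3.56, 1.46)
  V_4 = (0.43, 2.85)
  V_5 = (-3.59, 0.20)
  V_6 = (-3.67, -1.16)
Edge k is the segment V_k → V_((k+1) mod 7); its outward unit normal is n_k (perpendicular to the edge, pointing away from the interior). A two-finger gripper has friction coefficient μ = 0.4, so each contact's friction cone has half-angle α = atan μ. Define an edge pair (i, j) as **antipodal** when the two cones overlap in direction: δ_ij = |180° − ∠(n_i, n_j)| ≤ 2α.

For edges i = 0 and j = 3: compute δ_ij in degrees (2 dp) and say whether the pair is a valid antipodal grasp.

δ = 8.84°, valid

α = atan 0.4 = 21.80°;  2α = 43.60°
edge 0: e_0 = (+1.63, -0.44);  n_0 = (-0.2606, -0.9654)
edge 3: e_3 = (-3.13, +1.39);  n_3 = (+0.4059, +0.9139)
∠(n_0, n_3) = 171.16°
δ = |180° − 171.16°| = 8.84°
8.84° ≤ 2α = 43.60°  →  valid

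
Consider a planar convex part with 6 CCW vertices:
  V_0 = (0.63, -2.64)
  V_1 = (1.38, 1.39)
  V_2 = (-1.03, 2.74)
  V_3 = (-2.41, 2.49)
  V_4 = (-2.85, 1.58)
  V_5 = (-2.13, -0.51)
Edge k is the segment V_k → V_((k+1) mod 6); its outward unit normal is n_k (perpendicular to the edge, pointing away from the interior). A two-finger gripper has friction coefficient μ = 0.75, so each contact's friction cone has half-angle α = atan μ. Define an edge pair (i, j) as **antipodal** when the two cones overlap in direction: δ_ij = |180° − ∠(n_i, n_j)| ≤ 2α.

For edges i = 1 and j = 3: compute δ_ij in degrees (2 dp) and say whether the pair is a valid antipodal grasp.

α = atan 0.75 = 36.87°;  2α = 73.74°
edge 1: e_1 = (-2.41, +1.35);  n_1 = (+0.4887, +0.8724)
edge 3: e_3 = (-0.44, -0.91);  n_3 = (-0.9003, +0.4353)
∠(n_1, n_3) = 93.45°
δ = |180° − 93.45°| = 86.55°
86.55° > 2α = 73.74°  →  invalid

δ = 86.55°, invalid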